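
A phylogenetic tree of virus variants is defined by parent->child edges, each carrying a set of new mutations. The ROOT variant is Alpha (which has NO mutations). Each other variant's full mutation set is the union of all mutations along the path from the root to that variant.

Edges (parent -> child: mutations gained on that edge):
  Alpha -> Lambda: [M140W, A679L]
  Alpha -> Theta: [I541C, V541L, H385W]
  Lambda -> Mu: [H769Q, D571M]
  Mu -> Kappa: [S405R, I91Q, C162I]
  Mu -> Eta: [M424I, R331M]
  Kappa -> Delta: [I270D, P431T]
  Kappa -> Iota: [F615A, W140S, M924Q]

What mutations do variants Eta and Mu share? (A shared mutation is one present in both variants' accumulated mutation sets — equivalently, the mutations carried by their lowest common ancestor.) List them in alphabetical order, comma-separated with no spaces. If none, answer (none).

Accumulating mutations along path to Eta:
  At Alpha: gained [] -> total []
  At Lambda: gained ['M140W', 'A679L'] -> total ['A679L', 'M140W']
  At Mu: gained ['H769Q', 'D571M'] -> total ['A679L', 'D571M', 'H769Q', 'M140W']
  At Eta: gained ['M424I', 'R331M'] -> total ['A679L', 'D571M', 'H769Q', 'M140W', 'M424I', 'R331M']
Mutations(Eta) = ['A679L', 'D571M', 'H769Q', 'M140W', 'M424I', 'R331M']
Accumulating mutations along path to Mu:
  At Alpha: gained [] -> total []
  At Lambda: gained ['M140W', 'A679L'] -> total ['A679L', 'M140W']
  At Mu: gained ['H769Q', 'D571M'] -> total ['A679L', 'D571M', 'H769Q', 'M140W']
Mutations(Mu) = ['A679L', 'D571M', 'H769Q', 'M140W']
Intersection: ['A679L', 'D571M', 'H769Q', 'M140W', 'M424I', 'R331M'] ∩ ['A679L', 'D571M', 'H769Q', 'M140W'] = ['A679L', 'D571M', 'H769Q', 'M140W']

Answer: A679L,D571M,H769Q,M140W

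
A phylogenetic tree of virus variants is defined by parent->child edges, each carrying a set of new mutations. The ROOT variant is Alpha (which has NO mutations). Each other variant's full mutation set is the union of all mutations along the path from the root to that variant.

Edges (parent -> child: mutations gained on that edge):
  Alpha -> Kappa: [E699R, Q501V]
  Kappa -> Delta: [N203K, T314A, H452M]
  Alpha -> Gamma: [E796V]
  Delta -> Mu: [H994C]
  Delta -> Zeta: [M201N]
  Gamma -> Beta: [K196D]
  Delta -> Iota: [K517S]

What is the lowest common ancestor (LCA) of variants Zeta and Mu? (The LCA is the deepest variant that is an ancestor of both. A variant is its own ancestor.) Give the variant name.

Answer: Delta

Derivation:
Path from root to Zeta: Alpha -> Kappa -> Delta -> Zeta
  ancestors of Zeta: {Alpha, Kappa, Delta, Zeta}
Path from root to Mu: Alpha -> Kappa -> Delta -> Mu
  ancestors of Mu: {Alpha, Kappa, Delta, Mu}
Common ancestors: {Alpha, Kappa, Delta}
Walk up from Mu: Mu (not in ancestors of Zeta), Delta (in ancestors of Zeta), Kappa (in ancestors of Zeta), Alpha (in ancestors of Zeta)
Deepest common ancestor (LCA) = Delta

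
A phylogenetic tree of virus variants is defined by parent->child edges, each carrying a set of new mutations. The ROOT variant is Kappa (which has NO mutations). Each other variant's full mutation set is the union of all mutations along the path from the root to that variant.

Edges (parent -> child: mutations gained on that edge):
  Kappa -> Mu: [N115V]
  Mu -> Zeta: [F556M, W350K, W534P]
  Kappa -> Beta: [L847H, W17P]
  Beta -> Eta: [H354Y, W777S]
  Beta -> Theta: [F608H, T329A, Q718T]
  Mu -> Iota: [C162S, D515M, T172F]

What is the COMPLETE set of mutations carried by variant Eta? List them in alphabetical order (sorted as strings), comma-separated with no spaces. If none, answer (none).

Answer: H354Y,L847H,W17P,W777S

Derivation:
At Kappa: gained [] -> total []
At Beta: gained ['L847H', 'W17P'] -> total ['L847H', 'W17P']
At Eta: gained ['H354Y', 'W777S'] -> total ['H354Y', 'L847H', 'W17P', 'W777S']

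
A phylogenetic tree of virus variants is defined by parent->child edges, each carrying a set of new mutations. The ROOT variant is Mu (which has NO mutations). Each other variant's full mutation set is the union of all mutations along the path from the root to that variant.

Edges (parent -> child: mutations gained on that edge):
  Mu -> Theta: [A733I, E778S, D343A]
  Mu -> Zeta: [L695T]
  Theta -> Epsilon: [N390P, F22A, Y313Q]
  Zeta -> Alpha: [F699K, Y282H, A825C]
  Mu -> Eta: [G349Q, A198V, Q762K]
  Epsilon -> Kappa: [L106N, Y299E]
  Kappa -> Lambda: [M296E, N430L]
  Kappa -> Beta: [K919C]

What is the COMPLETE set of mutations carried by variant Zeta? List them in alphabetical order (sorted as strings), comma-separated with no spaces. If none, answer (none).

At Mu: gained [] -> total []
At Zeta: gained ['L695T'] -> total ['L695T']

Answer: L695T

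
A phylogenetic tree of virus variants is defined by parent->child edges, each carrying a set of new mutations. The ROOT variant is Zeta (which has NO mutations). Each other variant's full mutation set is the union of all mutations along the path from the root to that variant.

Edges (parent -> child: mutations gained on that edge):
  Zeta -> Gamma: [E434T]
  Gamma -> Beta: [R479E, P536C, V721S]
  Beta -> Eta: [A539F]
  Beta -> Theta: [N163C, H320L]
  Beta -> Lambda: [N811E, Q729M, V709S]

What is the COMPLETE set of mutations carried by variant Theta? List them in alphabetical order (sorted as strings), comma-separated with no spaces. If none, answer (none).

At Zeta: gained [] -> total []
At Gamma: gained ['E434T'] -> total ['E434T']
At Beta: gained ['R479E', 'P536C', 'V721S'] -> total ['E434T', 'P536C', 'R479E', 'V721S']
At Theta: gained ['N163C', 'H320L'] -> total ['E434T', 'H320L', 'N163C', 'P536C', 'R479E', 'V721S']

Answer: E434T,H320L,N163C,P536C,R479E,V721S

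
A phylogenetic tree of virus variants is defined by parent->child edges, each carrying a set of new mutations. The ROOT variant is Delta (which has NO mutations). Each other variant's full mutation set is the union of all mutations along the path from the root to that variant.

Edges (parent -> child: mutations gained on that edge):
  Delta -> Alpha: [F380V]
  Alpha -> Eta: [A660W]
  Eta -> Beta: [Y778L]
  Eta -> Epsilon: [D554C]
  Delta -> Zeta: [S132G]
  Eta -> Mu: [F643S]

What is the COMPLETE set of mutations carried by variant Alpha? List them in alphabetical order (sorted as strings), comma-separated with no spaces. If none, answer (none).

At Delta: gained [] -> total []
At Alpha: gained ['F380V'] -> total ['F380V']

Answer: F380V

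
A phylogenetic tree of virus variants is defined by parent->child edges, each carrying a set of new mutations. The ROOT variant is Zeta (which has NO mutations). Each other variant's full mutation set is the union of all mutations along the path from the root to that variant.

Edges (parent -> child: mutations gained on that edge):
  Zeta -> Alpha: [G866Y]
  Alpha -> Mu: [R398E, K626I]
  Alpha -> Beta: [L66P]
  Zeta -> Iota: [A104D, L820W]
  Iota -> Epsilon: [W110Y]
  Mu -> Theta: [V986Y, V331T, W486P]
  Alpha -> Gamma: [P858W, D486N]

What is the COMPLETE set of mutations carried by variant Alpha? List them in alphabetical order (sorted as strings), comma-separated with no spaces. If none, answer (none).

At Zeta: gained [] -> total []
At Alpha: gained ['G866Y'] -> total ['G866Y']

Answer: G866Y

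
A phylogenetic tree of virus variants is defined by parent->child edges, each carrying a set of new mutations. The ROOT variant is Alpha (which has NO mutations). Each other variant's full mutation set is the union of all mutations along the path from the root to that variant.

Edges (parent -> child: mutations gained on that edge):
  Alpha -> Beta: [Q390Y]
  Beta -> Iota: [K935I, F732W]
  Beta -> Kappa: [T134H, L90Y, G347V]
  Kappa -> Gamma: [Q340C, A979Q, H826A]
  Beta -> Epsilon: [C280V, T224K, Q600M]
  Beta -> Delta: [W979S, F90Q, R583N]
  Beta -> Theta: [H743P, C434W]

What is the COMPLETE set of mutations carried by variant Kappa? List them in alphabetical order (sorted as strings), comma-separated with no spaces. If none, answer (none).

Answer: G347V,L90Y,Q390Y,T134H

Derivation:
At Alpha: gained [] -> total []
At Beta: gained ['Q390Y'] -> total ['Q390Y']
At Kappa: gained ['T134H', 'L90Y', 'G347V'] -> total ['G347V', 'L90Y', 'Q390Y', 'T134H']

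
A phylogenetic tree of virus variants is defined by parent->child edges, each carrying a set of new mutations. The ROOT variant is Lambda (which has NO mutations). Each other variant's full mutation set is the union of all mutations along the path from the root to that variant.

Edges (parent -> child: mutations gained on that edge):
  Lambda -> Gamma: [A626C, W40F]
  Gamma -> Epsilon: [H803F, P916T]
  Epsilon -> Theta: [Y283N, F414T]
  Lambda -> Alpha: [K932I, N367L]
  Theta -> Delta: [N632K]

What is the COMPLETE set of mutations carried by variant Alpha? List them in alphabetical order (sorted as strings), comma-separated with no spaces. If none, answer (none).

Answer: K932I,N367L

Derivation:
At Lambda: gained [] -> total []
At Alpha: gained ['K932I', 'N367L'] -> total ['K932I', 'N367L']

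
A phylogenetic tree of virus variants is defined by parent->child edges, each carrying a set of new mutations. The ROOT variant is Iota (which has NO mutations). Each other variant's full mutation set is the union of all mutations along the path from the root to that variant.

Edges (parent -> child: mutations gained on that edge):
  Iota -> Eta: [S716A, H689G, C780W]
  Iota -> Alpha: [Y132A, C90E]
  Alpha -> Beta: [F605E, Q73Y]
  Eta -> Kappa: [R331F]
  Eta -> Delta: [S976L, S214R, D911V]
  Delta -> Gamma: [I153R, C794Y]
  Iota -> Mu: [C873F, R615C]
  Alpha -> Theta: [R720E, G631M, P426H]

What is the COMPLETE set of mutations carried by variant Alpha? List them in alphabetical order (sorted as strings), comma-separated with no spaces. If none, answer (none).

Answer: C90E,Y132A

Derivation:
At Iota: gained [] -> total []
At Alpha: gained ['Y132A', 'C90E'] -> total ['C90E', 'Y132A']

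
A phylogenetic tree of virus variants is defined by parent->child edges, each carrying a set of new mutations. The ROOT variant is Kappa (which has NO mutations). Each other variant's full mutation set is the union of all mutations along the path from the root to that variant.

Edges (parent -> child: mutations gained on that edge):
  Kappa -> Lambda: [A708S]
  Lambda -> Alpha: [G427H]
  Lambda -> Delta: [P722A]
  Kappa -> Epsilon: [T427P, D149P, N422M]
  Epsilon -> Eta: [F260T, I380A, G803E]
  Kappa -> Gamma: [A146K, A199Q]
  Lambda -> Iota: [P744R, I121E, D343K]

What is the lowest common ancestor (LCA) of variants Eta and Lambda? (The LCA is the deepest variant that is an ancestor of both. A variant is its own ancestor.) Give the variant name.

Answer: Kappa

Derivation:
Path from root to Eta: Kappa -> Epsilon -> Eta
  ancestors of Eta: {Kappa, Epsilon, Eta}
Path from root to Lambda: Kappa -> Lambda
  ancestors of Lambda: {Kappa, Lambda}
Common ancestors: {Kappa}
Walk up from Lambda: Lambda (not in ancestors of Eta), Kappa (in ancestors of Eta)
Deepest common ancestor (LCA) = Kappa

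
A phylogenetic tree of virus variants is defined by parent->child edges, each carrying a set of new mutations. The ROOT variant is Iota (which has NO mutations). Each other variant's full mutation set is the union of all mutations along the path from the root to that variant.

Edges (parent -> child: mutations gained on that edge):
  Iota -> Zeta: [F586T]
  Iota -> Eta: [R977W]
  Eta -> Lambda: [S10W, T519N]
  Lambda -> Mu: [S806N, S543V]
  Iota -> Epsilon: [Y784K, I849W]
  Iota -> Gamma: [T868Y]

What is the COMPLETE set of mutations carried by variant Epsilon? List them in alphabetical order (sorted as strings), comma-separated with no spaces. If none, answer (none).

Answer: I849W,Y784K

Derivation:
At Iota: gained [] -> total []
At Epsilon: gained ['Y784K', 'I849W'] -> total ['I849W', 'Y784K']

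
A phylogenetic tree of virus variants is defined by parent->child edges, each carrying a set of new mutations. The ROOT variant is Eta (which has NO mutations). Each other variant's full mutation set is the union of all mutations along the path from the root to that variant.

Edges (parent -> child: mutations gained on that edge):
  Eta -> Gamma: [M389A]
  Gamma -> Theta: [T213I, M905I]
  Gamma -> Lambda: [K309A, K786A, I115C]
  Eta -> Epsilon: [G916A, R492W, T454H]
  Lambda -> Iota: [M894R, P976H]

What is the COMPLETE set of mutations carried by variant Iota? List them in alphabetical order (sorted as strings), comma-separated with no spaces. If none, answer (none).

Answer: I115C,K309A,K786A,M389A,M894R,P976H

Derivation:
At Eta: gained [] -> total []
At Gamma: gained ['M389A'] -> total ['M389A']
At Lambda: gained ['K309A', 'K786A', 'I115C'] -> total ['I115C', 'K309A', 'K786A', 'M389A']
At Iota: gained ['M894R', 'P976H'] -> total ['I115C', 'K309A', 'K786A', 'M389A', 'M894R', 'P976H']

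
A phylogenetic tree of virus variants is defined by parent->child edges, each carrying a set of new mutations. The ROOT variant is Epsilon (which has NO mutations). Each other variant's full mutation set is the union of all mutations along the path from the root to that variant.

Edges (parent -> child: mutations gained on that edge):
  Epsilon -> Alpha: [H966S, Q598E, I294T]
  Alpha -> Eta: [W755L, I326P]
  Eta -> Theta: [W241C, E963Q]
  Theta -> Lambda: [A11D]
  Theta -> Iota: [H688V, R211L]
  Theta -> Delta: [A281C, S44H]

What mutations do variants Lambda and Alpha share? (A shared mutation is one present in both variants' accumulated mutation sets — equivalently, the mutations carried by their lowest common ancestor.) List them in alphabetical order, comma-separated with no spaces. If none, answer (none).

Accumulating mutations along path to Lambda:
  At Epsilon: gained [] -> total []
  At Alpha: gained ['H966S', 'Q598E', 'I294T'] -> total ['H966S', 'I294T', 'Q598E']
  At Eta: gained ['W755L', 'I326P'] -> total ['H966S', 'I294T', 'I326P', 'Q598E', 'W755L']
  At Theta: gained ['W241C', 'E963Q'] -> total ['E963Q', 'H966S', 'I294T', 'I326P', 'Q598E', 'W241C', 'W755L']
  At Lambda: gained ['A11D'] -> total ['A11D', 'E963Q', 'H966S', 'I294T', 'I326P', 'Q598E', 'W241C', 'W755L']
Mutations(Lambda) = ['A11D', 'E963Q', 'H966S', 'I294T', 'I326P', 'Q598E', 'W241C', 'W755L']
Accumulating mutations along path to Alpha:
  At Epsilon: gained [] -> total []
  At Alpha: gained ['H966S', 'Q598E', 'I294T'] -> total ['H966S', 'I294T', 'Q598E']
Mutations(Alpha) = ['H966S', 'I294T', 'Q598E']
Intersection: ['A11D', 'E963Q', 'H966S', 'I294T', 'I326P', 'Q598E', 'W241C', 'W755L'] ∩ ['H966S', 'I294T', 'Q598E'] = ['H966S', 'I294T', 'Q598E']

Answer: H966S,I294T,Q598E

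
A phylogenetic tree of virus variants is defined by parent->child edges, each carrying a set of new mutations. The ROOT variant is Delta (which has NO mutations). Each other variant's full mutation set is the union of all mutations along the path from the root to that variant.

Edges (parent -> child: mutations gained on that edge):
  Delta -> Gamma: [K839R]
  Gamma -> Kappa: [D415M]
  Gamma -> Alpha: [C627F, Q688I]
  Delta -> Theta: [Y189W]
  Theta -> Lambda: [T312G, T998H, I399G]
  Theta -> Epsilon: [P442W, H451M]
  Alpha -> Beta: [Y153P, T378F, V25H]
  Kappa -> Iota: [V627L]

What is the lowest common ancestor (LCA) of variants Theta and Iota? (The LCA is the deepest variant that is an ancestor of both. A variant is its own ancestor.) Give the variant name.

Path from root to Theta: Delta -> Theta
  ancestors of Theta: {Delta, Theta}
Path from root to Iota: Delta -> Gamma -> Kappa -> Iota
  ancestors of Iota: {Delta, Gamma, Kappa, Iota}
Common ancestors: {Delta}
Walk up from Iota: Iota (not in ancestors of Theta), Kappa (not in ancestors of Theta), Gamma (not in ancestors of Theta), Delta (in ancestors of Theta)
Deepest common ancestor (LCA) = Delta

Answer: Delta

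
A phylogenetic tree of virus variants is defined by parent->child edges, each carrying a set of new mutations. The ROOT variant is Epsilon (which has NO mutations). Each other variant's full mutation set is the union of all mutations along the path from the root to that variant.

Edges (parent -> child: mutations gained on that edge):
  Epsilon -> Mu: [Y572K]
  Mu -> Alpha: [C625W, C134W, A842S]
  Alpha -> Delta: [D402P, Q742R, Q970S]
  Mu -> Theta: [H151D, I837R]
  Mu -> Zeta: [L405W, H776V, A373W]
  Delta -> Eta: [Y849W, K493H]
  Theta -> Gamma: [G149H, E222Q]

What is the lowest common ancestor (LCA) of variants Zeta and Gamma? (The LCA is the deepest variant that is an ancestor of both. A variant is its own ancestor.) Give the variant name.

Path from root to Zeta: Epsilon -> Mu -> Zeta
  ancestors of Zeta: {Epsilon, Mu, Zeta}
Path from root to Gamma: Epsilon -> Mu -> Theta -> Gamma
  ancestors of Gamma: {Epsilon, Mu, Theta, Gamma}
Common ancestors: {Epsilon, Mu}
Walk up from Gamma: Gamma (not in ancestors of Zeta), Theta (not in ancestors of Zeta), Mu (in ancestors of Zeta), Epsilon (in ancestors of Zeta)
Deepest common ancestor (LCA) = Mu

Answer: Mu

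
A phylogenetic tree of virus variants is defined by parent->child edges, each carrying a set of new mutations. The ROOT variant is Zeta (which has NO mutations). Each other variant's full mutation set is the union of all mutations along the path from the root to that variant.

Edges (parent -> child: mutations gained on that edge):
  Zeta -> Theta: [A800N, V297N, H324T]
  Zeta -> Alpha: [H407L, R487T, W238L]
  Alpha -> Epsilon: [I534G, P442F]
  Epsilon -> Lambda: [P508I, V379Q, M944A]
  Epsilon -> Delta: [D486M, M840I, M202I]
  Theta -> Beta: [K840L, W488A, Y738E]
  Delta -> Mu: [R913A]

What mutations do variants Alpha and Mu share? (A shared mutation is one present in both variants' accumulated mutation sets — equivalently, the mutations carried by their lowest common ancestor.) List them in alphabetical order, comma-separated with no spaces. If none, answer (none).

Answer: H407L,R487T,W238L

Derivation:
Accumulating mutations along path to Alpha:
  At Zeta: gained [] -> total []
  At Alpha: gained ['H407L', 'R487T', 'W238L'] -> total ['H407L', 'R487T', 'W238L']
Mutations(Alpha) = ['H407L', 'R487T', 'W238L']
Accumulating mutations along path to Mu:
  At Zeta: gained [] -> total []
  At Alpha: gained ['H407L', 'R487T', 'W238L'] -> total ['H407L', 'R487T', 'W238L']
  At Epsilon: gained ['I534G', 'P442F'] -> total ['H407L', 'I534G', 'P442F', 'R487T', 'W238L']
  At Delta: gained ['D486M', 'M840I', 'M202I'] -> total ['D486M', 'H407L', 'I534G', 'M202I', 'M840I', 'P442F', 'R487T', 'W238L']
  At Mu: gained ['R913A'] -> total ['D486M', 'H407L', 'I534G', 'M202I', 'M840I', 'P442F', 'R487T', 'R913A', 'W238L']
Mutations(Mu) = ['D486M', 'H407L', 'I534G', 'M202I', 'M840I', 'P442F', 'R487T', 'R913A', 'W238L']
Intersection: ['H407L', 'R487T', 'W238L'] ∩ ['D486M', 'H407L', 'I534G', 'M202I', 'M840I', 'P442F', 'R487T', 'R913A', 'W238L'] = ['H407L', 'R487T', 'W238L']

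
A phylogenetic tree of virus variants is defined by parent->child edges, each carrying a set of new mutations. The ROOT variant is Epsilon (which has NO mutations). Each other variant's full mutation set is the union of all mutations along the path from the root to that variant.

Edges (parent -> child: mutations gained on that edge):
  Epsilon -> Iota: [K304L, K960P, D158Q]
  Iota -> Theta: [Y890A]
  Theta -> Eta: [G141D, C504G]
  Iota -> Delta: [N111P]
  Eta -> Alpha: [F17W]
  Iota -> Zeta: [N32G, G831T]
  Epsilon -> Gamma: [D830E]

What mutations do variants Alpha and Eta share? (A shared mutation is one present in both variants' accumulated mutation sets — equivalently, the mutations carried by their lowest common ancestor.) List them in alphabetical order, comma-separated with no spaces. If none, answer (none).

Answer: C504G,D158Q,G141D,K304L,K960P,Y890A

Derivation:
Accumulating mutations along path to Alpha:
  At Epsilon: gained [] -> total []
  At Iota: gained ['K304L', 'K960P', 'D158Q'] -> total ['D158Q', 'K304L', 'K960P']
  At Theta: gained ['Y890A'] -> total ['D158Q', 'K304L', 'K960P', 'Y890A']
  At Eta: gained ['G141D', 'C504G'] -> total ['C504G', 'D158Q', 'G141D', 'K304L', 'K960P', 'Y890A']
  At Alpha: gained ['F17W'] -> total ['C504G', 'D158Q', 'F17W', 'G141D', 'K304L', 'K960P', 'Y890A']
Mutations(Alpha) = ['C504G', 'D158Q', 'F17W', 'G141D', 'K304L', 'K960P', 'Y890A']
Accumulating mutations along path to Eta:
  At Epsilon: gained [] -> total []
  At Iota: gained ['K304L', 'K960P', 'D158Q'] -> total ['D158Q', 'K304L', 'K960P']
  At Theta: gained ['Y890A'] -> total ['D158Q', 'K304L', 'K960P', 'Y890A']
  At Eta: gained ['G141D', 'C504G'] -> total ['C504G', 'D158Q', 'G141D', 'K304L', 'K960P', 'Y890A']
Mutations(Eta) = ['C504G', 'D158Q', 'G141D', 'K304L', 'K960P', 'Y890A']
Intersection: ['C504G', 'D158Q', 'F17W', 'G141D', 'K304L', 'K960P', 'Y890A'] ∩ ['C504G', 'D158Q', 'G141D', 'K304L', 'K960P', 'Y890A'] = ['C504G', 'D158Q', 'G141D', 'K304L', 'K960P', 'Y890A']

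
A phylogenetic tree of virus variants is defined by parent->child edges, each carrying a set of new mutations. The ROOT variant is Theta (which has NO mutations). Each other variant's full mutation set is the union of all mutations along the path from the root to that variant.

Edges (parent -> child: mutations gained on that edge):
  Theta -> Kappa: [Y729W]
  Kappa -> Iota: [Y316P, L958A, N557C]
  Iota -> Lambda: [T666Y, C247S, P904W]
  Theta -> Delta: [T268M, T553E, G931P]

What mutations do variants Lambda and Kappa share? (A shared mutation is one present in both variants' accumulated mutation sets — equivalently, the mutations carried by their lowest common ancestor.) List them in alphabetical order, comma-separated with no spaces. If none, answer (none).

Answer: Y729W

Derivation:
Accumulating mutations along path to Lambda:
  At Theta: gained [] -> total []
  At Kappa: gained ['Y729W'] -> total ['Y729W']
  At Iota: gained ['Y316P', 'L958A', 'N557C'] -> total ['L958A', 'N557C', 'Y316P', 'Y729W']
  At Lambda: gained ['T666Y', 'C247S', 'P904W'] -> total ['C247S', 'L958A', 'N557C', 'P904W', 'T666Y', 'Y316P', 'Y729W']
Mutations(Lambda) = ['C247S', 'L958A', 'N557C', 'P904W', 'T666Y', 'Y316P', 'Y729W']
Accumulating mutations along path to Kappa:
  At Theta: gained [] -> total []
  At Kappa: gained ['Y729W'] -> total ['Y729W']
Mutations(Kappa) = ['Y729W']
Intersection: ['C247S', 'L958A', 'N557C', 'P904W', 'T666Y', 'Y316P', 'Y729W'] ∩ ['Y729W'] = ['Y729W']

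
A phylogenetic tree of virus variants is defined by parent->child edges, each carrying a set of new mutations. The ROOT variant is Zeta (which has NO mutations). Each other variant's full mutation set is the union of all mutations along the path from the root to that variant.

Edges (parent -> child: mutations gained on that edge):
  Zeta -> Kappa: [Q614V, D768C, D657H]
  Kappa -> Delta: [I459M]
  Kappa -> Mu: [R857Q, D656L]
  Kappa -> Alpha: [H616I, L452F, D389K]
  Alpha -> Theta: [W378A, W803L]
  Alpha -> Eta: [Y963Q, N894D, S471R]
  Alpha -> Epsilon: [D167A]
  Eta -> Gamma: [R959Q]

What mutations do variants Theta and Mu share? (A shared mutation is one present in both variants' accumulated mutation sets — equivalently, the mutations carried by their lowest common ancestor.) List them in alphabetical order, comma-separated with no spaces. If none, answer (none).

Accumulating mutations along path to Theta:
  At Zeta: gained [] -> total []
  At Kappa: gained ['Q614V', 'D768C', 'D657H'] -> total ['D657H', 'D768C', 'Q614V']
  At Alpha: gained ['H616I', 'L452F', 'D389K'] -> total ['D389K', 'D657H', 'D768C', 'H616I', 'L452F', 'Q614V']
  At Theta: gained ['W378A', 'W803L'] -> total ['D389K', 'D657H', 'D768C', 'H616I', 'L452F', 'Q614V', 'W378A', 'W803L']
Mutations(Theta) = ['D389K', 'D657H', 'D768C', 'H616I', 'L452F', 'Q614V', 'W378A', 'W803L']
Accumulating mutations along path to Mu:
  At Zeta: gained [] -> total []
  At Kappa: gained ['Q614V', 'D768C', 'D657H'] -> total ['D657H', 'D768C', 'Q614V']
  At Mu: gained ['R857Q', 'D656L'] -> total ['D656L', 'D657H', 'D768C', 'Q614V', 'R857Q']
Mutations(Mu) = ['D656L', 'D657H', 'D768C', 'Q614V', 'R857Q']
Intersection: ['D389K', 'D657H', 'D768C', 'H616I', 'L452F', 'Q614V', 'W378A', 'W803L'] ∩ ['D656L', 'D657H', 'D768C', 'Q614V', 'R857Q'] = ['D657H', 'D768C', 'Q614V']

Answer: D657H,D768C,Q614V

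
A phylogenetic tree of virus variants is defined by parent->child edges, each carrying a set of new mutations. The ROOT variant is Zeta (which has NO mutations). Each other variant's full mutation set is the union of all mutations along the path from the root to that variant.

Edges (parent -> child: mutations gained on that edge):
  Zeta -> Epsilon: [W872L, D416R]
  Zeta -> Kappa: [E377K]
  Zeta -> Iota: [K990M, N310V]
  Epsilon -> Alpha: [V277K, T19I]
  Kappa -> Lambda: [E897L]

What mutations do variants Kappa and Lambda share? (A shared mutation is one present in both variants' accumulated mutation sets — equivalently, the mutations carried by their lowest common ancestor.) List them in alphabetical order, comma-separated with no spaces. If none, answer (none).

Accumulating mutations along path to Kappa:
  At Zeta: gained [] -> total []
  At Kappa: gained ['E377K'] -> total ['E377K']
Mutations(Kappa) = ['E377K']
Accumulating mutations along path to Lambda:
  At Zeta: gained [] -> total []
  At Kappa: gained ['E377K'] -> total ['E377K']
  At Lambda: gained ['E897L'] -> total ['E377K', 'E897L']
Mutations(Lambda) = ['E377K', 'E897L']
Intersection: ['E377K'] ∩ ['E377K', 'E897L'] = ['E377K']

Answer: E377K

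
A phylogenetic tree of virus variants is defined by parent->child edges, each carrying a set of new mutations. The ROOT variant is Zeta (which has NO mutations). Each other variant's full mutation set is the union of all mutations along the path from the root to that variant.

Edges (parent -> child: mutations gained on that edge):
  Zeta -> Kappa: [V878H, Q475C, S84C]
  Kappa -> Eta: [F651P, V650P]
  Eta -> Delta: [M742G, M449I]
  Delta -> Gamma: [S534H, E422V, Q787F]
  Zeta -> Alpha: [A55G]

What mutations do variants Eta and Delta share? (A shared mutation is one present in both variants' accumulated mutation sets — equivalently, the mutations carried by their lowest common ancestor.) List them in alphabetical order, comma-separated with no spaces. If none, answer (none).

Accumulating mutations along path to Eta:
  At Zeta: gained [] -> total []
  At Kappa: gained ['V878H', 'Q475C', 'S84C'] -> total ['Q475C', 'S84C', 'V878H']
  At Eta: gained ['F651P', 'V650P'] -> total ['F651P', 'Q475C', 'S84C', 'V650P', 'V878H']
Mutations(Eta) = ['F651P', 'Q475C', 'S84C', 'V650P', 'V878H']
Accumulating mutations along path to Delta:
  At Zeta: gained [] -> total []
  At Kappa: gained ['V878H', 'Q475C', 'S84C'] -> total ['Q475C', 'S84C', 'V878H']
  At Eta: gained ['F651P', 'V650P'] -> total ['F651P', 'Q475C', 'S84C', 'V650P', 'V878H']
  At Delta: gained ['M742G', 'M449I'] -> total ['F651P', 'M449I', 'M742G', 'Q475C', 'S84C', 'V650P', 'V878H']
Mutations(Delta) = ['F651P', 'M449I', 'M742G', 'Q475C', 'S84C', 'V650P', 'V878H']
Intersection: ['F651P', 'Q475C', 'S84C', 'V650P', 'V878H'] ∩ ['F651P', 'M449I', 'M742G', 'Q475C', 'S84C', 'V650P', 'V878H'] = ['F651P', 'Q475C', 'S84C', 'V650P', 'V878H']

Answer: F651P,Q475C,S84C,V650P,V878H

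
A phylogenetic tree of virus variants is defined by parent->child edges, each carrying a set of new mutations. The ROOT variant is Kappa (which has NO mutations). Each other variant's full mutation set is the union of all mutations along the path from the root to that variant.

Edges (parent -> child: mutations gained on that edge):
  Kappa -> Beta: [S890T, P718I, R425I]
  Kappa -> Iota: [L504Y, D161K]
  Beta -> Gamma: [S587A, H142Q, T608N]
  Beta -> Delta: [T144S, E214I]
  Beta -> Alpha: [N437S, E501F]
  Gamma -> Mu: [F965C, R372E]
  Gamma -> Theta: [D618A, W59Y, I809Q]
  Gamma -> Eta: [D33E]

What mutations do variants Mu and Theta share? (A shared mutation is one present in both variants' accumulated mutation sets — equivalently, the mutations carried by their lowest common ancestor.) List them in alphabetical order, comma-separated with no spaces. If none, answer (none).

Accumulating mutations along path to Mu:
  At Kappa: gained [] -> total []
  At Beta: gained ['S890T', 'P718I', 'R425I'] -> total ['P718I', 'R425I', 'S890T']
  At Gamma: gained ['S587A', 'H142Q', 'T608N'] -> total ['H142Q', 'P718I', 'R425I', 'S587A', 'S890T', 'T608N']
  At Mu: gained ['F965C', 'R372E'] -> total ['F965C', 'H142Q', 'P718I', 'R372E', 'R425I', 'S587A', 'S890T', 'T608N']
Mutations(Mu) = ['F965C', 'H142Q', 'P718I', 'R372E', 'R425I', 'S587A', 'S890T', 'T608N']
Accumulating mutations along path to Theta:
  At Kappa: gained [] -> total []
  At Beta: gained ['S890T', 'P718I', 'R425I'] -> total ['P718I', 'R425I', 'S890T']
  At Gamma: gained ['S587A', 'H142Q', 'T608N'] -> total ['H142Q', 'P718I', 'R425I', 'S587A', 'S890T', 'T608N']
  At Theta: gained ['D618A', 'W59Y', 'I809Q'] -> total ['D618A', 'H142Q', 'I809Q', 'P718I', 'R425I', 'S587A', 'S890T', 'T608N', 'W59Y']
Mutations(Theta) = ['D618A', 'H142Q', 'I809Q', 'P718I', 'R425I', 'S587A', 'S890T', 'T608N', 'W59Y']
Intersection: ['F965C', 'H142Q', 'P718I', 'R372E', 'R425I', 'S587A', 'S890T', 'T608N'] ∩ ['D618A', 'H142Q', 'I809Q', 'P718I', 'R425I', 'S587A', 'S890T', 'T608N', 'W59Y'] = ['H142Q', 'P718I', 'R425I', 'S587A', 'S890T', 'T608N']

Answer: H142Q,P718I,R425I,S587A,S890T,T608N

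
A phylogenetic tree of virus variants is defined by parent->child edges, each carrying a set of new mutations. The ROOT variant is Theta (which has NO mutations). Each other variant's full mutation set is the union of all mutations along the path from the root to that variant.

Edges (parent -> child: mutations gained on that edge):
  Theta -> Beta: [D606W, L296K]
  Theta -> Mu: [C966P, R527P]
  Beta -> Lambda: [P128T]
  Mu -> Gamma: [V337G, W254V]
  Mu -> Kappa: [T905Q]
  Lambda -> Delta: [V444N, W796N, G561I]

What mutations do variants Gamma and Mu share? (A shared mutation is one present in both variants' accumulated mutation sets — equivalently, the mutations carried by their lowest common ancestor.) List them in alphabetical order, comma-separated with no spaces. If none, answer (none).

Accumulating mutations along path to Gamma:
  At Theta: gained [] -> total []
  At Mu: gained ['C966P', 'R527P'] -> total ['C966P', 'R527P']
  At Gamma: gained ['V337G', 'W254V'] -> total ['C966P', 'R527P', 'V337G', 'W254V']
Mutations(Gamma) = ['C966P', 'R527P', 'V337G', 'W254V']
Accumulating mutations along path to Mu:
  At Theta: gained [] -> total []
  At Mu: gained ['C966P', 'R527P'] -> total ['C966P', 'R527P']
Mutations(Mu) = ['C966P', 'R527P']
Intersection: ['C966P', 'R527P', 'V337G', 'W254V'] ∩ ['C966P', 'R527P'] = ['C966P', 'R527P']

Answer: C966P,R527P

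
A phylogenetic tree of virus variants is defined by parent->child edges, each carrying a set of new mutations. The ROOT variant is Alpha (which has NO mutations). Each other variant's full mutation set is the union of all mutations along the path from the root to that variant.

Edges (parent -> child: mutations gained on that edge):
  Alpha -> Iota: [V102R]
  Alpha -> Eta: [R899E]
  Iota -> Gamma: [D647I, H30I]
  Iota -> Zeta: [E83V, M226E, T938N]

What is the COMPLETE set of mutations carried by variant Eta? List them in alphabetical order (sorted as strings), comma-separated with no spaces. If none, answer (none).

Answer: R899E

Derivation:
At Alpha: gained [] -> total []
At Eta: gained ['R899E'] -> total ['R899E']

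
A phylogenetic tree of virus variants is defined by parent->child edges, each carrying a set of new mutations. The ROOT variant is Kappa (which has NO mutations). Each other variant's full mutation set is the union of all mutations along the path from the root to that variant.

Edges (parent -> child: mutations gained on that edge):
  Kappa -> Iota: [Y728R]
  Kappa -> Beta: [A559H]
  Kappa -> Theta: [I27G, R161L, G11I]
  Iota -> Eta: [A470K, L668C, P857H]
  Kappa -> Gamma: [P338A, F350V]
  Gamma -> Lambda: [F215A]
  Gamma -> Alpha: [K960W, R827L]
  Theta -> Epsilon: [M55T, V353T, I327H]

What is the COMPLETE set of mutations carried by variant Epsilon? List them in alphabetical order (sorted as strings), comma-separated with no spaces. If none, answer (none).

At Kappa: gained [] -> total []
At Theta: gained ['I27G', 'R161L', 'G11I'] -> total ['G11I', 'I27G', 'R161L']
At Epsilon: gained ['M55T', 'V353T', 'I327H'] -> total ['G11I', 'I27G', 'I327H', 'M55T', 'R161L', 'V353T']

Answer: G11I,I27G,I327H,M55T,R161L,V353T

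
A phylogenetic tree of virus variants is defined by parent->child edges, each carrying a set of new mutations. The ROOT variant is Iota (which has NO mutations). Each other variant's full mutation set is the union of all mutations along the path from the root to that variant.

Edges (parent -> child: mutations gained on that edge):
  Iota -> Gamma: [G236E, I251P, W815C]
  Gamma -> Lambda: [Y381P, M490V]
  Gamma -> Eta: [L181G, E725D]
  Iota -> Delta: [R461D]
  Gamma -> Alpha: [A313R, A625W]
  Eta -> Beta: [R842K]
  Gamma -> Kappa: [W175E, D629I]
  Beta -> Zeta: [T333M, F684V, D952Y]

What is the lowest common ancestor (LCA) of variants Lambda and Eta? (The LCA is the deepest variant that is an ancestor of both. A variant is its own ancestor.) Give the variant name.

Answer: Gamma

Derivation:
Path from root to Lambda: Iota -> Gamma -> Lambda
  ancestors of Lambda: {Iota, Gamma, Lambda}
Path from root to Eta: Iota -> Gamma -> Eta
  ancestors of Eta: {Iota, Gamma, Eta}
Common ancestors: {Iota, Gamma}
Walk up from Eta: Eta (not in ancestors of Lambda), Gamma (in ancestors of Lambda), Iota (in ancestors of Lambda)
Deepest common ancestor (LCA) = Gamma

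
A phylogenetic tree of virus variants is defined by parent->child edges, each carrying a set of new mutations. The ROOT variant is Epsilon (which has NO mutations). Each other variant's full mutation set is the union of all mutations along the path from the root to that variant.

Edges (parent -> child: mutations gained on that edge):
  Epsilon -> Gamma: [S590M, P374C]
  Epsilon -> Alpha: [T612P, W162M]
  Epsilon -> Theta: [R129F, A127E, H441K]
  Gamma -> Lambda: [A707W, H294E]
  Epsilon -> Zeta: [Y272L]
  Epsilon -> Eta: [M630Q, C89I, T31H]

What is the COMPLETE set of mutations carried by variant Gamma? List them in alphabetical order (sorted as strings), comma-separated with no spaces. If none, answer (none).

Answer: P374C,S590M

Derivation:
At Epsilon: gained [] -> total []
At Gamma: gained ['S590M', 'P374C'] -> total ['P374C', 'S590M']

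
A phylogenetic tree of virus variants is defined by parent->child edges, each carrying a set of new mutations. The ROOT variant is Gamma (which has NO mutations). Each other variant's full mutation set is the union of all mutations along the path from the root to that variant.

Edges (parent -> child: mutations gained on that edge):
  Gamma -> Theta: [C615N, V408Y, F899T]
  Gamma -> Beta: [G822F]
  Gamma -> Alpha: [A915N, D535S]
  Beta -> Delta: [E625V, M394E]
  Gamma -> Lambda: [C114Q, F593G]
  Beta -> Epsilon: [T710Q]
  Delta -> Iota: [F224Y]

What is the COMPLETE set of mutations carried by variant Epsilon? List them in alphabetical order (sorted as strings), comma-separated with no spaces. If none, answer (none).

Answer: G822F,T710Q

Derivation:
At Gamma: gained [] -> total []
At Beta: gained ['G822F'] -> total ['G822F']
At Epsilon: gained ['T710Q'] -> total ['G822F', 'T710Q']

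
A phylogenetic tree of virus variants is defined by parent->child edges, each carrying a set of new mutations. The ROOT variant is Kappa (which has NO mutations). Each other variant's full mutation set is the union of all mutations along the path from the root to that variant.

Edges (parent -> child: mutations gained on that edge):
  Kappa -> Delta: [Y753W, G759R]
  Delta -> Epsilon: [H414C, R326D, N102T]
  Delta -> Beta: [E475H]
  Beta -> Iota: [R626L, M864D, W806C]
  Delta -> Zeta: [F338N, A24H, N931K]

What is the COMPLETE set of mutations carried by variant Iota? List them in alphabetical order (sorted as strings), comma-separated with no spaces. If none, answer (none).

At Kappa: gained [] -> total []
At Delta: gained ['Y753W', 'G759R'] -> total ['G759R', 'Y753W']
At Beta: gained ['E475H'] -> total ['E475H', 'G759R', 'Y753W']
At Iota: gained ['R626L', 'M864D', 'W806C'] -> total ['E475H', 'G759R', 'M864D', 'R626L', 'W806C', 'Y753W']

Answer: E475H,G759R,M864D,R626L,W806C,Y753W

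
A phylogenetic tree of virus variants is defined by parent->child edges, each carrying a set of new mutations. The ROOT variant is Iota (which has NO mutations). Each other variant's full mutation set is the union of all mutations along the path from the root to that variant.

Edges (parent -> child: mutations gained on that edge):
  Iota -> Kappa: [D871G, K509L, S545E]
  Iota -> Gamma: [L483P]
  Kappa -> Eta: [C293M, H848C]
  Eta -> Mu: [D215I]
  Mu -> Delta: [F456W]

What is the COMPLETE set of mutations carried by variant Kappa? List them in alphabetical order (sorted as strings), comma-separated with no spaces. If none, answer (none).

Answer: D871G,K509L,S545E

Derivation:
At Iota: gained [] -> total []
At Kappa: gained ['D871G', 'K509L', 'S545E'] -> total ['D871G', 'K509L', 'S545E']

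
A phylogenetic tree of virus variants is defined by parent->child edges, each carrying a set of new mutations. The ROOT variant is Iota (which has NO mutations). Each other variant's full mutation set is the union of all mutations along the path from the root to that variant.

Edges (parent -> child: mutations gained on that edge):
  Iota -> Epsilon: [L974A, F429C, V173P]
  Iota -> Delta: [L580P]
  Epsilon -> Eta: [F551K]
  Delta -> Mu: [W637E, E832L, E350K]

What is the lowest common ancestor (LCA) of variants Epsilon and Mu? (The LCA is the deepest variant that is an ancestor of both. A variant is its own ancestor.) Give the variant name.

Answer: Iota

Derivation:
Path from root to Epsilon: Iota -> Epsilon
  ancestors of Epsilon: {Iota, Epsilon}
Path from root to Mu: Iota -> Delta -> Mu
  ancestors of Mu: {Iota, Delta, Mu}
Common ancestors: {Iota}
Walk up from Mu: Mu (not in ancestors of Epsilon), Delta (not in ancestors of Epsilon), Iota (in ancestors of Epsilon)
Deepest common ancestor (LCA) = Iota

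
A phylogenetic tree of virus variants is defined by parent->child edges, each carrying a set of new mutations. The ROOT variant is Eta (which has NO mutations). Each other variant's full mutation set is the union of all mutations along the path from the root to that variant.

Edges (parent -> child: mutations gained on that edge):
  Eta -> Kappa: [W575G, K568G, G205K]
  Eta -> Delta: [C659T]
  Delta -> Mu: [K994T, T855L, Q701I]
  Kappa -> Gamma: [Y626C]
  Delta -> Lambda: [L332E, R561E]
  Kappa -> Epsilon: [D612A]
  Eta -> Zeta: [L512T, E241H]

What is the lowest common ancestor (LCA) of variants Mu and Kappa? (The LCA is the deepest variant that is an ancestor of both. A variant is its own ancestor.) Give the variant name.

Answer: Eta

Derivation:
Path from root to Mu: Eta -> Delta -> Mu
  ancestors of Mu: {Eta, Delta, Mu}
Path from root to Kappa: Eta -> Kappa
  ancestors of Kappa: {Eta, Kappa}
Common ancestors: {Eta}
Walk up from Kappa: Kappa (not in ancestors of Mu), Eta (in ancestors of Mu)
Deepest common ancestor (LCA) = Eta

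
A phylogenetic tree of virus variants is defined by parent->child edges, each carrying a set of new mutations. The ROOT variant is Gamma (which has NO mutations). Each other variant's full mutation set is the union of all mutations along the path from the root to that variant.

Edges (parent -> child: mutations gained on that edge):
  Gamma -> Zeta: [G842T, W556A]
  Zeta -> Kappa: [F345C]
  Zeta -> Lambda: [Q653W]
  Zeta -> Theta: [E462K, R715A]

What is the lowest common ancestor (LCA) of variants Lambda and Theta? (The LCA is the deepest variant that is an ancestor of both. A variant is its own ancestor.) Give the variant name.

Answer: Zeta

Derivation:
Path from root to Lambda: Gamma -> Zeta -> Lambda
  ancestors of Lambda: {Gamma, Zeta, Lambda}
Path from root to Theta: Gamma -> Zeta -> Theta
  ancestors of Theta: {Gamma, Zeta, Theta}
Common ancestors: {Gamma, Zeta}
Walk up from Theta: Theta (not in ancestors of Lambda), Zeta (in ancestors of Lambda), Gamma (in ancestors of Lambda)
Deepest common ancestor (LCA) = Zeta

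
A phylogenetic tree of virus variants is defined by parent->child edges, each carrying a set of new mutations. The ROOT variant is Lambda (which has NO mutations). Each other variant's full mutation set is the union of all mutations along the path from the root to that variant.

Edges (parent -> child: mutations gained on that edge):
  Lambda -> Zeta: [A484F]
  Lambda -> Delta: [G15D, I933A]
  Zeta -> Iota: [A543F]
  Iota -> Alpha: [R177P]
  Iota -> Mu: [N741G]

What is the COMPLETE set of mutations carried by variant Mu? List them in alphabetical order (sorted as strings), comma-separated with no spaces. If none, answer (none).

Answer: A484F,A543F,N741G

Derivation:
At Lambda: gained [] -> total []
At Zeta: gained ['A484F'] -> total ['A484F']
At Iota: gained ['A543F'] -> total ['A484F', 'A543F']
At Mu: gained ['N741G'] -> total ['A484F', 'A543F', 'N741G']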